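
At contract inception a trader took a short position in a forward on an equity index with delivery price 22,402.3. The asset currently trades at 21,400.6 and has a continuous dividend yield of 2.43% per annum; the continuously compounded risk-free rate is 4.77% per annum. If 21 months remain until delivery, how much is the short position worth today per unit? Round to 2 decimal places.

Current fair forward for the remaining 21 months: F = S·e^((r − q)·T), (r − q) = 0.0477 − 0.0243 = 0.0234
F = 21400.6 · e^(0.0234 × 21/12) = 21400.6 × 1.04180001 = 22295.1453
Value of long forward = (F − K)·e^(−rT) = (22295.1453 − 22402.3) · e^(−0.0477·21/12)
= -107.1547 × 0.91991408 = -98.57
Short position value = −(long value) = 98.57

98.57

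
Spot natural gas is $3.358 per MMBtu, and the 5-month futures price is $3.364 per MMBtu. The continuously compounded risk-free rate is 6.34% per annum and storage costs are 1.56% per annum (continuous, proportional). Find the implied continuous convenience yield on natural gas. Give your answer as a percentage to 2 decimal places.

7.47%

F = S·e^((r+u−y)T) ⇒ (r+u−y) = ln(F/S)/T
ln(3.364/3.358) = 0.001785; /T ⇒ 0.004284
y = r + u − ln(F/S)/T = 0.0634 + 0.0156 − 0.004284 = 0.074716
y = 7.47%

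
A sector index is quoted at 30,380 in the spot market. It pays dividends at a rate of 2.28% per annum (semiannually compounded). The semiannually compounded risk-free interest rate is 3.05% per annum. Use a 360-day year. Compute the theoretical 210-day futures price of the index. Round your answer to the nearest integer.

30,515

F = S · (1+r/2)^(2T) / (1+q/2)^(2T)
= 30380 × 1.017814 / 1.013313 = 30380 × 1.004442
F = 30,515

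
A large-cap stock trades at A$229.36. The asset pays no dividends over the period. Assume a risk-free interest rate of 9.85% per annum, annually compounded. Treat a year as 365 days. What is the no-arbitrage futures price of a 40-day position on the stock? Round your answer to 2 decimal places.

A$231.73

F = S · (1+r)^T
= 229.36 × 1.010349
F = A$231.73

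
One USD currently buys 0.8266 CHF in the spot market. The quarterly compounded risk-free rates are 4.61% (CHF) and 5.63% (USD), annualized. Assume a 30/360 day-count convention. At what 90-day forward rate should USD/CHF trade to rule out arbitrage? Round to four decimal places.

By covered interest parity, F = S · (1+r_CHF/4)^(4T) / (1+r_USD/4)^(4T)
= 0.8266 × 1.011525 / 1.014075 = 0.8266 × 0.997485
F = 0.8245 CHF per USD

0.8245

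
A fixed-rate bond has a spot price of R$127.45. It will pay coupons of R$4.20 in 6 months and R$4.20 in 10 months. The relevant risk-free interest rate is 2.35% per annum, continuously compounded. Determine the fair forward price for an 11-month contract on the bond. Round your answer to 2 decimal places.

R$121.78

PV(coupons) I = 4.20·e^(−0.0235·6/12) + 4.20·e^(−0.0235·10/12)
I = 4.1509 + 4.1186 = 8.2695
F = (S − I)·e^(rT) = (127.45 − 8.2695) · e^(0.0235·11/12)
= 119.1805 · e^0.021542 = 119.1805 × 1.021776 = R$121.78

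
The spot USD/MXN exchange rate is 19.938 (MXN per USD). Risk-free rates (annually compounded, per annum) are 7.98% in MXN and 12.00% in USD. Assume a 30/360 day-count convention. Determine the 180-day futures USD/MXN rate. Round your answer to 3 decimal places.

19.577

By covered interest parity, F = S · (1+r_MXN)^T / (1+r_USD)^T
= 19.938 × 1.039134 / 1.058301 = 19.938 × 0.981889
F = 19.577 MXN per USD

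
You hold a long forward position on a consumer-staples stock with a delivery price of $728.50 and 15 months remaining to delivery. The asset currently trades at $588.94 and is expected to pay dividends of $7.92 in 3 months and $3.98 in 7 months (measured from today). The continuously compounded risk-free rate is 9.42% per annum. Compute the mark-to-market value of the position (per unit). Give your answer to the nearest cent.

-$70.14

PV(remaining dividends) I = 7.92·e^(−0.0942·3/12) + 3.98·e^(−0.0942·7/12) = 11.5029
Current forward F = (S − I)·e^(rT) = (588.94 − 11.5029)·e^(0.0942·15/12) = 577.4371 × 1.124963 = 649.5954
Value (long) = (F − K)·e^(−rT) = (649.5954 − 728.50) × 0.888918 = -70.1397
Value = -$70.14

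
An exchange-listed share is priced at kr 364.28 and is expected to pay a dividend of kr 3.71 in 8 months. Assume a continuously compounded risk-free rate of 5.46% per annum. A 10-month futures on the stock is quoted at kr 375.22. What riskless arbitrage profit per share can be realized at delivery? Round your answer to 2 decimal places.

kr 2.27 per share

PV(dividends) I = 3.71·e^(−0.0546·8/12) = 3.5774
Fair futures F* = (S − I)·e^(rT) = (364.28 − 3.5774)·e^0.045500 = 360.7026 × 1.046551 = 377.4937
Market kr 375.22 < fair 377.4937: forward underpriced → reverse cash-and-carry (short the stock, invest proceeds at r, pay the dividends, go long the forward).
Profit at T = |F_mkt − F*| = |375.22 − 377.4937| = kr 2.27 per share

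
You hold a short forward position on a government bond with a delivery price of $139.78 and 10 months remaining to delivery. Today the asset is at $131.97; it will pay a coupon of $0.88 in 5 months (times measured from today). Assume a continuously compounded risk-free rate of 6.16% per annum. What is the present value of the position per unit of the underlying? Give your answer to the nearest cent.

$1.67

PV(remaining coupons) I = 0.88·e^(−0.0616·5/12) = 0.8577
Current forward F = (S − I)·e^(rT) = (131.97 − 0.8577)·e^(0.0616·10/12) = 131.1123 × 1.052674 = 138.0185
Value (long) = (F − K)·e^(−rT) = (138.0185 − 139.78) × 0.949962 = -1.6734
Short position value = −(long value) = $1.67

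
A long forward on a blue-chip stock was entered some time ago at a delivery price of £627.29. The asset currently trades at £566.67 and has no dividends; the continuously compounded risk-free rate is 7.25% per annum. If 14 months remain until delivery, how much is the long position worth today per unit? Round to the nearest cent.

-£9.74

Current fair forward for the remaining 14 months: F = S·e^(r·T), r = 0.0725
F = 566.67 · e^(0.0725 × 14/12) = 566.67 × 1.088264 = 616.6866
Value of long forward = (F − K)·e^(−rT) = (616.6866 − 627.29) · e^(−0.0725·14/12)
= -10.6034 × 0.918895 = -9.74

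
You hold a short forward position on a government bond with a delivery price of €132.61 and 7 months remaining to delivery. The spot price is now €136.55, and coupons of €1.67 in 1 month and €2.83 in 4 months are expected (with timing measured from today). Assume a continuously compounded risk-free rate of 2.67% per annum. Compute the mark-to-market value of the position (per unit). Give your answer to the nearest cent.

-€1.52

PV(remaining coupons) I = 1.67·e^(−0.0267·1/12) + 2.83·e^(−0.0267·4/12) = 4.4712
Current forward F = (S − I)·e^(rT) = (136.55 − 4.4712)·e^(0.0267·7/12) = 132.0788 × 1.015697 = 134.1520
Value (long) = (F − K)·e^(−rT) = (134.1520 − 132.61) × 0.984546 = 1.5182
Short position value = −(long value) = -€1.52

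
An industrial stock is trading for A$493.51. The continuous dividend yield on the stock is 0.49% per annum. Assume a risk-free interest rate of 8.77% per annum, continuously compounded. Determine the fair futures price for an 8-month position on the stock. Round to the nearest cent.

F = S·e^((r − q)T) = 493.51 · e^((0.0877 − 0.0049) × 8/12)
= 493.51 · e^0.055200 = 493.51 × 1.056752
F = A$521.52

A$521.52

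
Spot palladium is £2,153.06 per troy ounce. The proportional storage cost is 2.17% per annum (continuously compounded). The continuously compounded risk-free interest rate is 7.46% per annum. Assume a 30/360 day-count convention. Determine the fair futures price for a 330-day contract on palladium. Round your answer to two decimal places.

Net carry = r + u − y = 0.0746 + 0.0217 − 0.0000 = 0.0963
F = S·e^((r+u−y)T) = 2153.06 · e^(0.0963 × 330/360) = 2153.06 · e^0.08827500
= 2153.06 × 1.09228846 = £2,351.76 per troy ounce

£2,351.76 per troy ounce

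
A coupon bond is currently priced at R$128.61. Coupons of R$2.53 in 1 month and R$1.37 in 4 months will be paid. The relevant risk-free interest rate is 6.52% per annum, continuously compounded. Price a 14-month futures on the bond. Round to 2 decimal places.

PV(coupons) I = 2.53·e^(−0.0652·1/12) + 1.37·e^(−0.0652·4/12)
I = 2.5163 + 1.3405 = 3.8568
F = (S − I)·e^(rT) = (128.61 − 3.8568) · e^(0.0652·14/12)
= 124.7532 · e^0.076067 = 124.7532 × 1.079035 = R$134.61

R$134.61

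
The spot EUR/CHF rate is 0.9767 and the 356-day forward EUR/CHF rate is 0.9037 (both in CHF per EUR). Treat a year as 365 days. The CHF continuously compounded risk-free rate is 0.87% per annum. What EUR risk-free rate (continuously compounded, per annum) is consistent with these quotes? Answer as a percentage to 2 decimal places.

F = S·e^((r_CHF − r_EUR)T) ⇒ r_EUR = r_CHF − ln(F/S)/T
ln(0.9037/0.9767) = -0.077682; /(356/365) = -0.079646
r_EUR = 0.0087 + 0.079646 = 0.088346
r_EUR = 8.83%

8.83%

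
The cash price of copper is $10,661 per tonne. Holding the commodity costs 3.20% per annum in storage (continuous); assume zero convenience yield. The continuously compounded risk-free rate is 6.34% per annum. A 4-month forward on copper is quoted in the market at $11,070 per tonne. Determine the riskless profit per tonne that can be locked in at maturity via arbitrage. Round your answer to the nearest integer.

$65 per tonne

Fair forward: F* = S·e^(carry·T), with carry = (r + u) = 0.0634 + 0.0320 = 0.0954
F* = 10661 · e^(0.0954 × 4/12) = 10661 · e^0.031800 = 10661 × 1.032311 = $11005.4676
Market $11070 > fair $11005.4676: forward overpriced → cash-and-carry (buy spot, short the forward).
At maturity, profit = |F_mkt − F*| = |11070 − 11005.4676| = $65 per tonne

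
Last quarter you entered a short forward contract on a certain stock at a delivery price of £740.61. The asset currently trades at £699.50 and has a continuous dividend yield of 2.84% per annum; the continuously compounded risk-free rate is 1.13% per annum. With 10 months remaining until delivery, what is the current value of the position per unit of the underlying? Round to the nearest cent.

£50.53

Current fair forward for the remaining 10 months: F = S·e^((r − q)·T), (r − q) = 0.0113 − 0.0284 = -0.0171
F = 699.50 · e^(-0.0171 × 10/12) = 699.50 × 0.985851 = 689.6028
Value of long forward = (F − K)·e^(−rT) = (689.6028 − 740.61) · e^(−0.0113·10/12)
= -51.0072 × 0.990628 = -50.53
Short position value = −(long value) = £50.53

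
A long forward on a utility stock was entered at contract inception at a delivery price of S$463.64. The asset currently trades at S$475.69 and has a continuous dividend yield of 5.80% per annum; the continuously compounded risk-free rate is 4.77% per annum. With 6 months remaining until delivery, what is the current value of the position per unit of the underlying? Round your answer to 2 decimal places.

Current fair forward for the remaining 6 months: F = S·e^((r − q)·T), (r − q) = 0.0477 − 0.0580 = -0.0103
F = 475.69 · e^(-0.0103 × 6/12) = 475.69 × 0.994863 = 473.2464
Value of long forward = (F − K)·e^(−rT) = (473.2464 − 463.64) · e^(−0.0477·6/12)
= 9.6064 × 0.976432 = 9.38

S$9.38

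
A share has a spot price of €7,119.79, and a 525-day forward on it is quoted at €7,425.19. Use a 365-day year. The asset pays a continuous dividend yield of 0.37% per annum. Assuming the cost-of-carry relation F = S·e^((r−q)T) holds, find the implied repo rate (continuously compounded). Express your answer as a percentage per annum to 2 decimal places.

3.29%

From F = S·e^((r−q)T): (r − q) = ln(F/S)/T
ln(7425.19/7119.79) = ln(1.042895) = 0.042000
(r − q) = 0.042000 / (525/365) = 0.029200
r = ln(F/S)/T + q = 0.029200 + 0.0037 = 0.032900
r = 3.29%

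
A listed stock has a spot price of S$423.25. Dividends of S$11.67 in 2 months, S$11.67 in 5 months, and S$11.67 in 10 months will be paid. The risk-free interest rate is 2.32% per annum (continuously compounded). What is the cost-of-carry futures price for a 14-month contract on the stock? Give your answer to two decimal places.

S$399.28

PV(dividends) I = 11.67·e^(−0.0232·2/12) + 11.67·e^(−0.0232·5/12) + 11.67·e^(−0.0232·10/12)
I = 11.6250 + 11.5577 + 11.4465 = 34.6292
F = (S − I)·e^(rT) = (423.25 − 34.6292) · e^(0.0232·14/12)
= 388.6208 · e^0.027067 = 388.6208 × 1.027437 = S$399.28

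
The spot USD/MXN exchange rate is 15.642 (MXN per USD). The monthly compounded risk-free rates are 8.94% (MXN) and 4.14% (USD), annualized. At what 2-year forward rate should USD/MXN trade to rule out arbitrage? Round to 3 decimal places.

17.209

By covered interest parity, F = S · (1+r_MXN/12)^(12T) / (1+r_USD/12)^(12T)
= 15.642 × 1.194989 / 1.086170 = 15.642 × 1.100186
F = 17.209 MXN per USD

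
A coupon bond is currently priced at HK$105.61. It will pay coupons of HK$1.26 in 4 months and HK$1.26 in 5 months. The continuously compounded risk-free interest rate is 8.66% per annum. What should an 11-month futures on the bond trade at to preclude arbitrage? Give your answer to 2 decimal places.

HK$111.69

PV(coupons) I = 1.26·e^(−0.0866·4/12) + 1.26·e^(−0.0866·5/12)
I = 1.2241 + 1.2153 = 2.4394
F = (S − I)·e^(rT) = (105.61 − 2.4394) · e^(0.0866·11/12)
= 103.1706 · e^0.079383 = 103.1706 × 1.082619 = HK$111.69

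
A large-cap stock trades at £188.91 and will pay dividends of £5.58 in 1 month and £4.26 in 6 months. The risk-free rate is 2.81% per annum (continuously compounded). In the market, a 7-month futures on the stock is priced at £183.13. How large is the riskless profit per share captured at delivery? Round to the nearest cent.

PV(dividends) I = 5.58·e^(−0.0281·1/12) + 4.26·e^(−0.0281·6/12) = 9.7675
Fair futures F* = (S − I)·e^(rT) = (188.91 − 9.7675)·e^0.016392 = 179.1425 × 1.016527 = 182.1032
Market £183.13 > fair 182.1032: forward overpriced → cash-and-carry (borrow at r, buy the stock and collect the dividends, short the forward).
Profit at T = |F_mkt − F*| = |183.13 − 182.1032| = £1.03 per share

£1.03 per share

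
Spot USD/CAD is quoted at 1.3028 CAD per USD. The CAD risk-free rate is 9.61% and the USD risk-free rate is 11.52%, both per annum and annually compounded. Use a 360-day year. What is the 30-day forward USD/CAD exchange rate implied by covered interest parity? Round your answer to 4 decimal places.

1.3009

By covered interest parity, F = S · (1+r_CAD)^T / (1+r_USD)^T
= 1.3028 × 1.007676 / 1.009128 = 1.3028 × 0.998561
F = 1.3009 CAD per USD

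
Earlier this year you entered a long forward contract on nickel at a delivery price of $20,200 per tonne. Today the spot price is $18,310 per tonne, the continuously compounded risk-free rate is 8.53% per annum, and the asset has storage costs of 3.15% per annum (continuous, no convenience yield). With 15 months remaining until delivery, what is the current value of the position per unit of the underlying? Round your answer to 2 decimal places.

Current fair forward for the remaining 15 months: F = S·e^((r + u)·T), (r + u) = 0.0853 + 0.0315 = 0.1168
F = 18310 · e^(0.1168 × 15/12) = 18310 × 1.15719619 = 21188.2622
Value of long forward = (F − K)·e^(−rT) = (21188.2622 − 20200) · e^(−0.0853·15/12)
= 988.2622 × 0.89886268 = 888.31

$888.31 per tonne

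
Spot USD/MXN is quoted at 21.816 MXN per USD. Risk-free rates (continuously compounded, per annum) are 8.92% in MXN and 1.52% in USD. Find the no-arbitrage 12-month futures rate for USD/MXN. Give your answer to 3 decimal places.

23.492

F = S·e^((r_MXN − r_USD)T) = 21.816 · e^((0.0892 − 0.0152) × 12/12)
= 21.816 · e^0.074000 = 21.816 × 1.076807
F = 23.492 MXN per USD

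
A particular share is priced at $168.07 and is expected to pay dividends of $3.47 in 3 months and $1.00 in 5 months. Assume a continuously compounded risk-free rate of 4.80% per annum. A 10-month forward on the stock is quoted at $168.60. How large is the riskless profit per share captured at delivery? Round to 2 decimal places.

PV(dividends) I = 3.47·e^(−0.0480·3/12) + 1.00·e^(−0.0480·5/12) = 4.4088
Fair forward F* = (S − I)·e^(rT) = (168.07 − 4.4088)·e^0.040000 = 163.6612 × 1.040811 = 170.3404
Market $168.60 < fair 170.3404: forward underpriced → reverse cash-and-carry (short the stock, invest proceeds at r, pay the dividends, go long the forward).
Profit at T = |F_mkt − F*| = |168.60 − 170.3404| = $1.74 per share

$1.74 per share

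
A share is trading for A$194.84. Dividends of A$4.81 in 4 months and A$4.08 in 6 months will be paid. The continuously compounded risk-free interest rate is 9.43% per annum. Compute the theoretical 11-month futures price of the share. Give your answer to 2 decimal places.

PV(dividends) I = 4.81·e^(−0.0943·4/12) + 4.08·e^(−0.0943·6/12)
I = 4.6612 + 3.8921 = 8.5533
F = (S − I)·e^(rT) = (194.84 − 8.5533) · e^(0.0943·11/12)
= 186.2867 · e^0.086442 = 186.2867 × 1.090288 = A$203.11

A$203.11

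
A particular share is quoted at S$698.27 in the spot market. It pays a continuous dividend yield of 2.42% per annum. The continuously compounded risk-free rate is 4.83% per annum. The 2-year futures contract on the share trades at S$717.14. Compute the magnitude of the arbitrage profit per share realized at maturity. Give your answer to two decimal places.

Fair futures: F* = S·e^(carry·T), with carry = (r − q) = 0.0483 − 0.0242 = 0.0241
F* = 698.27 · e^(0.0241 × 2) = 698.27 · e^0.048200 = 698.27 × 1.049381 = S$732.7513
Market S$717.14 < fair S$732.7513: forward underpriced → reverse cash-and-carry (short spot, go long the forward).
At maturity, profit = |F_mkt − F*| = |717.14 − 732.7513| = S$15.61 per share

S$15.61 per share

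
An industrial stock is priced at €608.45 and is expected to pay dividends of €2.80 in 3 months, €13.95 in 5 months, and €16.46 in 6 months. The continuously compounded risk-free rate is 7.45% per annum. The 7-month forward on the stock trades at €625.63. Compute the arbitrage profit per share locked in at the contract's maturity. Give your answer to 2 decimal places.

PV(dividends) I = 2.80·e^(−0.0745·3/12) + 13.95·e^(−0.0745·5/12) + 16.46·e^(−0.0745·6/12) = 32.1301
Fair forward F* = (S − I)·e^(rT) = (608.45 − 32.1301)·e^0.043458 = 576.3199 × 1.044416 = 601.9177
Market €625.63 > fair 601.9177: forward overpriced → cash-and-carry (borrow at r, buy the stock and collect the dividends, short the forward).
Profit at T = |F_mkt − F*| = |625.63 − 601.9177| = €23.71 per share

€23.71 per share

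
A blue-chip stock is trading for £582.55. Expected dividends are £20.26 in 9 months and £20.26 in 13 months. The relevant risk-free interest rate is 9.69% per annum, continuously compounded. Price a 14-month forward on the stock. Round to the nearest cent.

£610.76

PV(dividends) I = 20.26·e^(−0.0969·9/12) + 20.26·e^(−0.0969·13/12)
I = 18.8398 + 18.2410 = 37.0808
F = (S − I)·e^(rT) = (582.55 − 37.0808) · e^(0.0969·14/12)
= 545.4692 · e^0.113050 = 545.4692 × 1.119688 = £610.76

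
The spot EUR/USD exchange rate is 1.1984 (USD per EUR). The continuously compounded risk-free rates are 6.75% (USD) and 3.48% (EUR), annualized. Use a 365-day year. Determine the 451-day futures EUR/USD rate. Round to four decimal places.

F = S·e^((r_USD − r_EUR)T) = 1.1984 · e^((0.0675 − 0.0348) × 451/365)
= 1.1984 · e^0.040405 = 1.1984 × 1.041232
F = 1.2478 USD per EUR

1.2478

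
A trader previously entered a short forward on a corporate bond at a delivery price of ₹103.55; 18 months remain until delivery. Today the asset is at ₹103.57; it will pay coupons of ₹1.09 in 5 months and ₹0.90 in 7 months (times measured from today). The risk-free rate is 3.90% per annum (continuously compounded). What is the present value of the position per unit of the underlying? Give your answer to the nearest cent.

-₹3.95

PV(remaining coupons) I = 1.09·e^(−0.0390·5/12) + 0.90·e^(−0.0390·7/12) = 1.9522
Current forward F = (S − I)·e^(rT) = (103.57 − 1.9522)·e^(0.0390·18/12) = 101.6178 × 1.060245 = 107.7398
Value (long) = (F − K)·e^(−rT) = (107.7398 − 103.55) × 0.943178 = 3.9517
Short position value = −(long value) = -₹3.95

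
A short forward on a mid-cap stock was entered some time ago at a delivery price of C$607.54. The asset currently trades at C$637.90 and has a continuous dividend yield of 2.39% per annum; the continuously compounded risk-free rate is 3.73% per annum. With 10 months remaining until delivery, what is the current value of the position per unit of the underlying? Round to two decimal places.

Current fair forward for the remaining 10 months: F = S·e^((r − q)·T), (r − q) = 0.0373 − 0.0239 = 0.0134
F = 637.90 · e^(0.0134 × 10/12) = 637.90 × 1.011229 = 645.0630
Value of long forward = (F − K)·e^(−rT) = (645.0630 − 607.54) · e^(−0.0373·10/12)
= 37.5230 × 0.969395 = 36.37
Short position value = −(long value) = -C$36.37

-C$36.37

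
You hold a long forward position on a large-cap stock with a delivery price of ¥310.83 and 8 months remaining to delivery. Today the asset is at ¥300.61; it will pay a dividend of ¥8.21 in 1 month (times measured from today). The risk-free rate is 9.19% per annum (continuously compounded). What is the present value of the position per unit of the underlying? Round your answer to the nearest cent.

¥0.10

PV(remaining dividends) I = 8.21·e^(−0.0919·1/12) = 8.1474
Current forward F = (S − I)·e^(rT) = (300.61 − 8.1474)·e^(0.0919·8/12) = 292.4626 × 1.063182 = 310.9410
Value (long) = (F − K)·e^(−rT) = (310.9410 − 310.83) × 0.940572 = 0.1044
Value = ¥0.10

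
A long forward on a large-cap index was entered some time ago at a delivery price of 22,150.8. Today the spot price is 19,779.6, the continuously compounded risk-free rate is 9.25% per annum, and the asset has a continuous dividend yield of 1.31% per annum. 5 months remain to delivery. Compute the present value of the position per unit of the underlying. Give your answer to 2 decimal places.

-1641.38

Current fair forward for the remaining 5 months: F = S·e^((r − q)·T), (r − q) = 0.0925 − 0.0131 = 0.0794
F = 19779.6 · e^(0.0794 × 5/12) = 19779.6 × 1.03363667 = 20444.9199
Value of long forward = (F − K)·e^(−rT) = (20444.9199 − 22150.8) · e^(−0.0925·5/12)
= -1705.8801 × 0.96219161 = -1641.38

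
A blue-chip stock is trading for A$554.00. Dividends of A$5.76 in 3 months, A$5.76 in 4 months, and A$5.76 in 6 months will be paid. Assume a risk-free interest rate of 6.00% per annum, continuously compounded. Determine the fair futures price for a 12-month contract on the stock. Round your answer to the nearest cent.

A$570.30

PV(dividends) I = 5.76·e^(−0.0600·3/12) + 5.76·e^(−0.0600·4/12) + 5.76·e^(−0.0600·6/12)
I = 5.6742 + 5.6459 + 5.5898 = 16.9099
F = (S − I)·e^(rT) = (554.00 − 16.9099) · e^(0.0600·12/12)
= 537.0901 · e^0.060000 = 537.0901 × 1.061837 = A$570.30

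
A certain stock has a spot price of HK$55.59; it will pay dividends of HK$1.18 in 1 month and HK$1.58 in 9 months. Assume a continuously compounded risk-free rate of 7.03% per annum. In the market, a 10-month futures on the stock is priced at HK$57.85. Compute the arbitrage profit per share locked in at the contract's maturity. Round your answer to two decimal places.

HK$1.74 per share

PV(dividends) I = 1.18·e^(−0.0703·1/12) + 1.58·e^(−0.0703·9/12) = 2.6720
Fair futures F* = (S − I)·e^(rT) = (55.59 − 2.6720)·e^0.058583 = 52.9180 × 1.060333 = 56.1107
Market HK$57.85 > fair 56.1107: forward overpriced → cash-and-carry (borrow at r, buy the stock and collect the dividends, short the forward).
Profit at T = |F_mkt − F*| = |57.85 − 56.1107| = HK$1.74 per share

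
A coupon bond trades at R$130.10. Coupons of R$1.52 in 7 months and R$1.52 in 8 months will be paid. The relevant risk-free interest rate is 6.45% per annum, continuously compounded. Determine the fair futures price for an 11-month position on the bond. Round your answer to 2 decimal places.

R$134.93

PV(coupons) I = 1.52·e^(−0.0645·7/12) + 1.52·e^(−0.0645·8/12)
I = 1.4639 + 1.4560 = 2.9199
F = (S − I)·e^(rT) = (130.10 − 2.9199) · e^(0.0645·11/12)
= 127.1801 · e^0.059125 = 127.1801 × 1.060908 = R$134.93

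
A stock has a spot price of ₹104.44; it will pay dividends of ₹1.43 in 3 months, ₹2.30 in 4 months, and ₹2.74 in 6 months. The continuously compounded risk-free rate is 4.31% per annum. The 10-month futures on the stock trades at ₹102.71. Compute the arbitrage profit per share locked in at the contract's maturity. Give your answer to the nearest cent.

₹1.05 per share

PV(dividends) I = 1.43·e^(−0.0431·3/12) + 2.30·e^(−0.0431·4/12) + 2.74·e^(−0.0431·6/12) = 6.3635
Fair futures F* = (S − I)·e^(rT) = (104.44 − 6.3635)·e^0.035917 = 98.0765 × 1.036570 = 101.6632
Market ₹102.71 > fair 101.6632: forward overpriced → cash-and-carry (borrow at r, buy the stock and collect the dividends, short the forward).
Profit at T = |F_mkt − F*| = |102.71 − 101.6632| = ₹1.05 per share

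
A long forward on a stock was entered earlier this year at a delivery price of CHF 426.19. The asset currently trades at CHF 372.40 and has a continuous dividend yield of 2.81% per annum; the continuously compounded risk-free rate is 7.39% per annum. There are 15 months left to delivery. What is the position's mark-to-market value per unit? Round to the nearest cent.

Current fair forward for the remaining 15 months: F = S·e^((r − q)·T), (r − q) = 0.0739 − 0.0281 = 0.0458
F = 372.40 · e^(0.0458 × 15/12) = 372.40 × 1.058921 = 394.3422
Value of long forward = (F − K)·e^(−rT) = (394.3422 − 426.19) · e^(−0.0739·15/12)
= -31.8478 × 0.911763 = -29.04

-CHF 29.04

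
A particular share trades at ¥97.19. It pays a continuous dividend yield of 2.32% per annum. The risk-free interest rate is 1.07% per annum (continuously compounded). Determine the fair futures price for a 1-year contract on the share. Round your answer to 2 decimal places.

¥95.98

F = S·e^((r − q)T) = 97.19 · e^((0.0107 − 0.0232) × 1)
= 97.19 · e^-0.012500 = 97.19 × 0.987578
F = ¥95.98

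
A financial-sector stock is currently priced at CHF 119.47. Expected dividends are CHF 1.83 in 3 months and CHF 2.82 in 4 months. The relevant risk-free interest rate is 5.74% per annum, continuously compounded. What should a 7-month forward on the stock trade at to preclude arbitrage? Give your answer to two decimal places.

CHF 118.81

PV(dividends) I = 1.83·e^(−0.0574·3/12) + 2.82·e^(−0.0574·4/12)
I = 1.8039 + 2.7666 = 4.5705
F = (S − I)·e^(rT) = (119.47 − 4.5705) · e^(0.0574·7/12)
= 114.8995 · e^0.033483 = 114.8995 × 1.034050 = CHF 118.81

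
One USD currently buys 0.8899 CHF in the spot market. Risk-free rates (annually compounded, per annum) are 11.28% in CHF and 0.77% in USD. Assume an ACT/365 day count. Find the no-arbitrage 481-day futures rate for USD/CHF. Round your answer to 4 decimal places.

By covered interest parity, F = S · (1+r_CHF)^T / (1+r_USD)^T
= 0.8899 × 1.151248 / 1.010160 = 0.8899 × 1.139669
F = 1.0142 CHF per USD

1.0142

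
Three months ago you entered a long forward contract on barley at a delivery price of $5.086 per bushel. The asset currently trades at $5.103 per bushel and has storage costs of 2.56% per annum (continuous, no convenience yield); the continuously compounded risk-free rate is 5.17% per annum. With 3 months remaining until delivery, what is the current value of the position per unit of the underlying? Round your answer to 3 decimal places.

Current fair forward for the remaining 3 months: F = S·e^((r + u)·T), (r + u) = 0.0517 + 0.0256 = 0.0773
F = 5.103 · e^(0.0773 × 3/12) = 5.103 × 1.019513 = 5.2026
Value of long forward = (F − K)·e^(−rT) = (5.2026 − 5.086) · e^(−0.0517·3/12)
= 0.1166 × 0.987158 = 0.115

$0.115 per bushel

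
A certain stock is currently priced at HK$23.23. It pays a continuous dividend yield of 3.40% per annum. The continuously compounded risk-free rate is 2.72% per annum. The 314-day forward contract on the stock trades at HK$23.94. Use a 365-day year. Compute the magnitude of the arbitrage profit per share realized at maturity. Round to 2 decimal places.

Fair forward: F* = S·e^(carry·T), with carry = (r − q) = 0.0272 − 0.0340 = -0.0068
F* = 23.23 · e^(-0.0068 × 314/365) = 23.23 · e^-0.005850 = 23.23 × 0.994167 = HK$23.0945
Market HK$23.94 > fair HK$23.0945: forward overpriced → cash-and-carry (buy spot, short the forward).
At maturity, profit = |F_mkt − F*| = |23.94 − 23.0945| = HK$0.85 per share

HK$0.85 per share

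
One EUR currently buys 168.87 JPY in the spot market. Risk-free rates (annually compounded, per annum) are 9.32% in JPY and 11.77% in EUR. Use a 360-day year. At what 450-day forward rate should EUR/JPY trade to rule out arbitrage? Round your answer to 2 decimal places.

164.26

By covered interest parity, F = S · (1+r_JPY)^T / (1+r_EUR)^T
= 168.87 × 1.117827 / 1.149229 = 168.87 × 0.972676
F = 164.26 JPY per EUR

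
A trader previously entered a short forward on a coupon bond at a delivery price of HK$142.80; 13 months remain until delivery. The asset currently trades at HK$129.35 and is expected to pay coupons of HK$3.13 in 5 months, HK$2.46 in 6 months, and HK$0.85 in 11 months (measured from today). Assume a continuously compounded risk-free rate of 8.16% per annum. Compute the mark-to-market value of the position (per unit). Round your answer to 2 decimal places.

PV(remaining coupons) I = 3.13·e^(−0.0816·5/12) + 2.46·e^(−0.0816·6/12) + 0.85·e^(−0.0816·11/12) = 6.1758
Current forward F = (S − I)·e^(rT) = (129.35 − 6.1758)·e^(0.0816·13/12) = 123.1742 × 1.092425 = 134.5586
Value (long) = (F − K)·e^(−rT) = (134.5586 − 142.80) × 0.915395 = -7.5441
Short position value = −(long value) = HK$7.54

HK$7.54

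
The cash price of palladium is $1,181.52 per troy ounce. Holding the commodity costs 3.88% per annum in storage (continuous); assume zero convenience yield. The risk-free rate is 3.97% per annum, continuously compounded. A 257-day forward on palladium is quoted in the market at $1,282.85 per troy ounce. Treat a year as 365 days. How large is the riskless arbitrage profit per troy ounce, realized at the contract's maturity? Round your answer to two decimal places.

Fair forward: F* = S·e^(carry·T), with carry = (r + u) = 0.0397 + 0.0388 = 0.0785
F* = 1181.52 · e^(0.0785 × 257/365) = 1181.52 · e^0.05527260 = 1181.52 × 1.05682867 = $1248.6642
Market $1282.85 > fair $1248.6642: forward overpriced → cash-and-carry (buy spot, short the forward).
At maturity, profit = |F_mkt − F*| = |1282.85 − 1248.6642| = $34.19 per troy ounce

$34.19 per troy ounce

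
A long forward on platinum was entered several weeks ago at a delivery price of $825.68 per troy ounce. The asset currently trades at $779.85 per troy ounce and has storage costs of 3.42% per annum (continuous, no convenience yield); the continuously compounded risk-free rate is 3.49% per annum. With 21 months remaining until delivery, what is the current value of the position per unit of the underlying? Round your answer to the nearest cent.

$51.19 per troy ounce

Current fair forward for the remaining 21 months: F = S·e^((r + u)·T), (r + u) = 0.0349 + 0.0342 = 0.0691
F = 779.85 · e^(0.0691 × 21/12) = 779.85 × 1.128540 = 880.0919
Value of long forward = (F − K)·e^(−rT) = (880.0919 − 825.68) · e^(−0.0349·21/12)
= 54.4119 × 0.940753 = 51.19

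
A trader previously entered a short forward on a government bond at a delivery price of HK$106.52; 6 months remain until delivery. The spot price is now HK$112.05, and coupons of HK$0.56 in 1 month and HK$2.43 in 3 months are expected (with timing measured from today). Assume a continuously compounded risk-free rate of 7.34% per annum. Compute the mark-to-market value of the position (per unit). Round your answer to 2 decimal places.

-HK$6.43

PV(remaining coupons) I = 0.56·e^(−0.0734·1/12) + 2.43·e^(−0.0734·3/12) = 2.9424
Current forward F = (S − I)·e^(rT) = (112.05 − 2.9424)·e^(0.0734·6/12) = 109.1076 × 1.037382 = 113.1863
Value (long) = (F − K)·e^(−rT) = (113.1863 − 106.52) × 0.963965 = 6.4261
Short position value = −(long value) = -HK$6.43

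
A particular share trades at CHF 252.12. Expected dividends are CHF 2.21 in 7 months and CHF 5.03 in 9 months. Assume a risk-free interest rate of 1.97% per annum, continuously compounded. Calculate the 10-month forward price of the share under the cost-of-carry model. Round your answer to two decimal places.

PV(dividends) I = 2.21·e^(−0.0197·7/12) + 5.03·e^(−0.0197·9/12)
I = 2.1847 + 4.9562 = 7.1409
F = (S − I)·e^(rT) = (252.12 − 7.1409) · e^(0.0197·10/12)
= 244.9791 · e^0.016417 = 244.9791 × 1.016552 = CHF 249.03

CHF 249.03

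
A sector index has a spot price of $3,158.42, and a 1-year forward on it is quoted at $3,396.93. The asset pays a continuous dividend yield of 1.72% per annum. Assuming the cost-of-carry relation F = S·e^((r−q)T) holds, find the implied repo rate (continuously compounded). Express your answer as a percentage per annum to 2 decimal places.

From F = S·e^((r−q)T): (r − q) = ln(F/S)/T
ln(3396.93/3158.42) = ln(1.075516) = 0.072801
(r − q) = 0.072801 / (1) = 0.072801
r = ln(F/S)/T + q = 0.072801 + 0.0172 = 0.090001
r = 9.00%

9.00%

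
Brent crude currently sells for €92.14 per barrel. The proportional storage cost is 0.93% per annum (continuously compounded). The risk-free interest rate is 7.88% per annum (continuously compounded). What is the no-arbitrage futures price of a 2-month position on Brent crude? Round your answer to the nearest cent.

Net carry = r + u − y = 0.0788 + 0.0093 − 0.0000 = 0.0881
F = S·e^((r+u−y)T) = 92.14 · e^(0.0881 × 2/12) = 92.14 · e^0.014683
= 92.14 × 1.014791 = €93.50 per barrel

€93.50 per barrel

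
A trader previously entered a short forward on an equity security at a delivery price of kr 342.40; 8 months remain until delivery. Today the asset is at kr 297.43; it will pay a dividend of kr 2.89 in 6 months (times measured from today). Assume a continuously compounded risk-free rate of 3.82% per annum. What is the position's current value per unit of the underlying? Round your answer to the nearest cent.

PV(remaining dividends) I = 2.89·e^(−0.0382·6/12) = 2.8353
Current forward F = (S − I)·e^(rT) = (297.43 − 2.8353)·e^(0.0382·8/12) = 294.5947 × 1.025794 = 302.1935
Value (long) = (F − K)·e^(−rT) = (302.1935 − 342.40) × 0.974855 = -39.1955
Short position value = −(long value) = kr 39.20

kr 39.20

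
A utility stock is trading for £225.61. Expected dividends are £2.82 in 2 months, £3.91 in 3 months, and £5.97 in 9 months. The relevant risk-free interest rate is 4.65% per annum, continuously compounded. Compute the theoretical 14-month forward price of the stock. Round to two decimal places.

PV(dividends) I = 2.82·e^(−0.0465·2/12) + 3.91·e^(−0.0465·3/12) + 5.97·e^(−0.0465·9/12)
I = 2.7982 + 3.8648 + 5.7654 = 12.4284
F = (S − I)·e^(rT) = (225.61 − 12.4284) · e^(0.0465·14/12)
= 213.1816 · e^0.054250 = 213.1816 × 1.055749 = £225.07

£225.07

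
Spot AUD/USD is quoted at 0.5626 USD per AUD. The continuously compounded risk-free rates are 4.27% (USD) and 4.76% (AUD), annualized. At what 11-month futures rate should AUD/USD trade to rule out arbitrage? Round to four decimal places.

F = S·e^((r_USD − r_AUD)T) = 0.5626 · e^((0.0427 − 0.0476) × 11/12)
= 0.5626 · e^-0.004492 = 0.5626 × 0.995518
F = 0.5601 USD per AUD

0.5601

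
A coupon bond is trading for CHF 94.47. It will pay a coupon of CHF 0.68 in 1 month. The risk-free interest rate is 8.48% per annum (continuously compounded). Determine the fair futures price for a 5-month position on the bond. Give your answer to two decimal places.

PV(coupons) I = 0.68·e^(−0.0848·1/12)
I = 0.6752
F = (S − I)·e^(rT) = (94.47 − 0.6752) · e^(0.0848·5/12)
= 93.7948 · e^0.035333 = 93.7948 × 1.035965 = CHF 97.17

CHF 97.17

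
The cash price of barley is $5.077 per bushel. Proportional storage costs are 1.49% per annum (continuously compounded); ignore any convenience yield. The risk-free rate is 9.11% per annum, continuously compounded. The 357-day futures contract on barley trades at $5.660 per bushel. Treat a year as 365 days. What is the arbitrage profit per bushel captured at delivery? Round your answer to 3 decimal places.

Fair futures: F* = S·e^(carry·T), with carry = (r + u) = 0.0911 + 0.0149 = 0.1060
F* = 5.077 · e^(0.1060 × 357/365) = 5.077 · e^0.103677 = 5.077 × 1.109242 = $5.6316
Market $5.660 > fair $5.6316: forward overpriced → cash-and-carry (buy spot, short the forward).
At maturity, profit = |F_mkt − F*| = |5.660 − 5.6316| = $0.028 per bushel

$0.028 per bushel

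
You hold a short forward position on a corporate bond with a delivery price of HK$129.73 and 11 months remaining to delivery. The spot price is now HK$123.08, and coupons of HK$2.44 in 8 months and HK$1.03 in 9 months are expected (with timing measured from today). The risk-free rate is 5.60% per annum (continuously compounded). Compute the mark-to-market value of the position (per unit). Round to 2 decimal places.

HK$3.50

PV(remaining coupons) I = 2.44·e^(−0.0560·8/12) + 1.03·e^(−0.0560·9/12) = 3.3382
Current forward F = (S − I)·e^(rT) = (123.08 − 3.3382)·e^(0.0560·11/12) = 119.7418 × 1.052674 = 126.0491
Value (long) = (F − K)·e^(−rT) = (126.0491 − 129.73) × 0.949962 = -3.4967
Short position value = −(long value) = HK$3.50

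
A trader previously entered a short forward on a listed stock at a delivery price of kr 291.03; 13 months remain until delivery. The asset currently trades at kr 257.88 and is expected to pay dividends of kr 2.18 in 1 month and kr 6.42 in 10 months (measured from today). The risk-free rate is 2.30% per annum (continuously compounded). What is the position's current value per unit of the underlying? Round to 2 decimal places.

kr 34.46

PV(remaining dividends) I = 2.18·e^(−0.0230·1/12) + 6.42·e^(−0.0230·10/12) = 8.4739
Current forward F = (S − I)·e^(rT) = (257.88 − 8.4739)·e^(0.0230·13/12) = 249.4061 × 1.025230 = 255.6986
Value (long) = (F − K)·e^(−rT) = (255.6986 − 291.03) × 0.975391 = -34.4619
Short position value = −(long value) = kr 34.46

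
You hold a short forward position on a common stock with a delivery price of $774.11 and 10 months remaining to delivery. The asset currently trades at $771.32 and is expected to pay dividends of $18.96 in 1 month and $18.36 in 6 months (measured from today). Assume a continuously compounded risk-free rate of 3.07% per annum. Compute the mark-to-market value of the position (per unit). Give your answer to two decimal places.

$20.23

PV(remaining dividends) I = 18.96·e^(−0.0307·1/12) + 18.36·e^(−0.0307·6/12) = 36.9919
Current forward F = (S − I)·e^(rT) = (771.32 − 36.9919)·e^(0.0307·10/12) = 734.3281 × 1.025913 = 753.3567
Value (long) = (F − K)·e^(−rT) = (753.3567 − 774.11) × 0.974741 = -20.2291
Short position value = −(long value) = $20.23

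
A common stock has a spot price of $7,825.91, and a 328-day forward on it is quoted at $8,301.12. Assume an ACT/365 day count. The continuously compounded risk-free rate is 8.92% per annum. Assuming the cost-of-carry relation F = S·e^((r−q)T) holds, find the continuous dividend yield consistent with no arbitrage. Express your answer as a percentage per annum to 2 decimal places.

2.36%

From F = S·e^((r−q)T): (r − q) = ln(F/S)/T
ln(8301.12/7825.91) = ln(1.060723) = 0.058951
(r − q) = 0.058951 / (328/365) = 0.065601
q = r − ln(F/S)/T = 0.0892 − 0.065601 = 0.023599
q = 2.36%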